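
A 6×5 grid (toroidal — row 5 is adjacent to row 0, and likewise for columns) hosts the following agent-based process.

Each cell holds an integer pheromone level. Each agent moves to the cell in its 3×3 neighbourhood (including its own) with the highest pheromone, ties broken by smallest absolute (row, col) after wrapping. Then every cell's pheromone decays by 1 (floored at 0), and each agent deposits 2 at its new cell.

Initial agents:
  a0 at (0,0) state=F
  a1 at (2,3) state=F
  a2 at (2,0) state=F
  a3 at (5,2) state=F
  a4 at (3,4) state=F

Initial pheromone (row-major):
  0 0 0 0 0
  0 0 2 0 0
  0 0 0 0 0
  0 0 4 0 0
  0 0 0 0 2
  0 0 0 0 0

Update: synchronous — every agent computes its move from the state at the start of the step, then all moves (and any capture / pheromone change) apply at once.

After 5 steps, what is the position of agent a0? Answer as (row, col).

(0, 0)

t=1: a0@(0,0) a1@(3,2) a2@(1,0) a3@(0,1) a4@(4,4) | pheromone: 2 2 0 0 0 / 2 0 1 0 0 / 0 0 0 0 0 / 0 0 5 0 0 / 0 0 0 0 3 / 0 0 0 0 0
t=2: a0@(0,0) a1@(3,2) a2@(0,0) a3@(0,0) a4@(4,4) | pheromone: 7 1 0 0 0 / 1 0 0 0 0 / 0 0 0 0 0 / 0 0 6 0 0 / 0 0 0 0 4 / 0 0 0 0 0
t=3: a0@(0,0) a1@(3,2) a2@(0,0) a3@(0,0) a4@(4,4) | pheromone: 12 0 0 0 0 / 0 0 0 0 0 / 0 0 0 0 0 / 0 0 7 0 0 / 0 0 0 0 5 / 0 0 0 0 0
t=4: a0@(0,0) a1@(3,2) a2@(0,0) a3@(0,0) a4@(4,4) | pheromone: 17 0 0 0 0 / 0 0 0 0 0 / 0 0 0 0 0 / 0 0 8 0 0 / 0 0 0 0 6 / 0 0 0 0 0
t=5: a0@(0,0) a1@(3,2) a2@(0,0) a3@(0,0) a4@(4,4) | pheromone: 22 0 0 0 0 / 0 0 0 0 0 / 0 0 0 0 0 / 0 0 9 0 0 / 0 0 0 0 7 / 0 0 0 0 0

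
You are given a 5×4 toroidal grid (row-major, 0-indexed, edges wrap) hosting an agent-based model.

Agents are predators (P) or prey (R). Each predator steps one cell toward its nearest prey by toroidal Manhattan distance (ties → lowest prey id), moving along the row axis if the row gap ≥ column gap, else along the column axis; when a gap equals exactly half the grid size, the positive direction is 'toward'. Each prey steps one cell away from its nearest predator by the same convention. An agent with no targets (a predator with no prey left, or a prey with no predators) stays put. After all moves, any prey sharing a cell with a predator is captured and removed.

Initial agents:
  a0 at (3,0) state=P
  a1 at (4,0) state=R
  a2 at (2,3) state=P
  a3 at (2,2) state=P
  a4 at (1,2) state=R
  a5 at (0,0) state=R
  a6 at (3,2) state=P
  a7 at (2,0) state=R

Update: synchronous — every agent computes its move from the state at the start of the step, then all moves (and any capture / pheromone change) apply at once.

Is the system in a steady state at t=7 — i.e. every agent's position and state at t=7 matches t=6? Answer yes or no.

no

t=1: a0@(4,0):P a1@(0,0):R a2@(2,0):P a3@(1,2):P a4@(0,2):R a5@(1,0):R a6@(2,2):P a7@(1,0):R
t=2: a0@(0,0):P a2@(1,0):P a3@(0,2):P a4@(4,2):R a6@(1,2):P
t=3: a0@(0,1):P a2@(0,0):P a3@(4,2):P a4@(3,2):R a6@(0,2):P
t=4: a0@(4,1):P a2@(4,0):P a3@(3,2):P a4@(2,2):R a6@(4,2):P
t=5: a0@(3,1):P a2@(3,0):P a3@(2,2):P a4@(1,2):R a6@(3,2):P
t=6: a0@(2,1):P a2@(2,0):P a3@(1,2):P a4@(0,2):R a6@(2,2):P
t=7: a0@(1,1):P a2@(1,0):P a3@(0,2):P a4@(4,2):R a6@(1,2):P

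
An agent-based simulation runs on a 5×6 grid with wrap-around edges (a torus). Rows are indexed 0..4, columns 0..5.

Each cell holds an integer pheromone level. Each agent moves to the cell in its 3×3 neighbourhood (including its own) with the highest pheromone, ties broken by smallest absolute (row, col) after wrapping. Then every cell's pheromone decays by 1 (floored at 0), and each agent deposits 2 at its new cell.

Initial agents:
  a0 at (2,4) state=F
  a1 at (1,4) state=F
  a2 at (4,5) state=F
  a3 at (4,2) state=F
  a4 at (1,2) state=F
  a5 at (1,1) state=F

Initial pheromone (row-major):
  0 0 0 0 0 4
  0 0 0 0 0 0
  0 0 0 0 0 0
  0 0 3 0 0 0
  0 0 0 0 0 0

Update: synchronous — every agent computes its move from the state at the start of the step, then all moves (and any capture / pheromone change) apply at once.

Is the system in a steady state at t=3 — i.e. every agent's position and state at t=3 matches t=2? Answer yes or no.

t=1: a0@(1,3) a1@(0,5) a2@(0,5) a3@(3,2) a4@(0,1) a5@(0,0) | pheromone: 2 2 0 0 0 7 / 0 0 0 2 0 0 / 0 0 0 0 0 0 / 0 0 4 0 0 0 / 0 0 0 0 0 0
t=2: a0@(1,3) a1@(0,5) a2@(0,5) a3@(3,2) a4@(0,0) a5@(0,5) | pheromone: 3 1 0 0 0 12 / 0 0 0 3 0 0 / 0 0 0 0 0 0 / 0 0 5 0 0 0 / 0 0 0 0 0 0
t=3: a0@(1,3) a1@(0,5) a2@(0,5) a3@(3,2) a4@(0,5) a5@(0,5) | pheromone: 2 0 0 0 0 19 / 0 0 0 4 0 0 / 0 0 0 0 0 0 / 0 0 6 0 0 0 / 0 0 0 0 0 0

no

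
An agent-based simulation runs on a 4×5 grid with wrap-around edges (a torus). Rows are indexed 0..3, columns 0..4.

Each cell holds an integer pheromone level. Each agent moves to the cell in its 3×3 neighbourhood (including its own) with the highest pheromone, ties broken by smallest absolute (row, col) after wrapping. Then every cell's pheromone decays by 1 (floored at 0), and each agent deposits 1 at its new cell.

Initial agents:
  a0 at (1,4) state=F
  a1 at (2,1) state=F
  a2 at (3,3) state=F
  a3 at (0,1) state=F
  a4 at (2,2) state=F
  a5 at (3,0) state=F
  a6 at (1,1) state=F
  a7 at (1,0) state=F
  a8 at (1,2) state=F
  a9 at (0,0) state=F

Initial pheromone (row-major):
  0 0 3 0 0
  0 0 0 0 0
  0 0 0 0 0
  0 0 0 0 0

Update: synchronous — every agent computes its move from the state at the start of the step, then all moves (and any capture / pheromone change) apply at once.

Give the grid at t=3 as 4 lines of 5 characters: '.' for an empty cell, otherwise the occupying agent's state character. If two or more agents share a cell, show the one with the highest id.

t=1: a0@(0,0) a1@(1,0) a2@(0,2) a3@(0,2) a4@(1,1) a5@(0,0) a6@(0,2) a7@(0,0) a8@(0,2) a9@(0,0) | pheromone: 4 0 6 0 0 / 1 1 0 0 0 / 0 0 0 0 0 / 0 0 0 0 0
t=2: a0@(0,0) a1@(0,0) a2@(0,2) a3@(0,2) a4@(0,2) a5@(0,0) a6@(0,2) a7@(0,0) a8@(0,2) a9@(0,0) | pheromone: 8 0 10 0 0 / 0 0 0 0 0 / 0 0 0 0 0 / 0 0 0 0 0
t=3: a0@(0,0) a1@(0,0) a2@(0,2) a3@(0,2) a4@(0,2) a5@(0,0) a6@(0,2) a7@(0,0) a8@(0,2) a9@(0,0) | pheromone: 12 0 14 0 0 / 0 0 0 0 0 / 0 0 0 0 0 / 0 0 0 0 0

F.F..
.....
.....
.....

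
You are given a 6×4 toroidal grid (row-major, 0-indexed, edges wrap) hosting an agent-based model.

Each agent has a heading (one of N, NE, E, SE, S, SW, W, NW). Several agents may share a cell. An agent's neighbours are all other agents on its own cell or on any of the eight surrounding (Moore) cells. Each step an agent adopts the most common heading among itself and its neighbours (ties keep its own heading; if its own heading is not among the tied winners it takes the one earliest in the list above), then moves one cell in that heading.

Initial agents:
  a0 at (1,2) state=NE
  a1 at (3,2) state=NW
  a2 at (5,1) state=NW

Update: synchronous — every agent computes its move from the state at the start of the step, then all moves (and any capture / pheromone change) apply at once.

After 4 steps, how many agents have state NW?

t=1: a0@(0,3):NE a1@(2,1):NW a2@(4,0):NW
t=2: a0@(5,0):NE a1@(1,0):NW a2@(3,3):NW
t=3: a0@(4,1):NE a1@(0,3):NW a2@(2,2):NW
t=4: a0@(3,2):NE a1@(5,2):NW a2@(1,1):NW

2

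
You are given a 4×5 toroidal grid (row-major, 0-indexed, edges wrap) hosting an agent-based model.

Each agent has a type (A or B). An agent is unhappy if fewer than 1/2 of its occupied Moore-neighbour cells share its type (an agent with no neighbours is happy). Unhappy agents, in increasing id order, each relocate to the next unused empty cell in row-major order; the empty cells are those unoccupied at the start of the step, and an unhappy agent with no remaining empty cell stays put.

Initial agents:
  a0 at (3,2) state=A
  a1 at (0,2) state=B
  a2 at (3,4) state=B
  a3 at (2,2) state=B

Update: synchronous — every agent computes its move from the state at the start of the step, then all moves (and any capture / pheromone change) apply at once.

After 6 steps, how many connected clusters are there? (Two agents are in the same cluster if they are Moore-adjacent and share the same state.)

t=1: a0@(0,0):A a1@(0,1):B a2@(3,4):B a3@(0,3):B
t=2: a0@(0,2):A a1@(0,4):B a2@(3,4):B a3@(0,3):B
t=3: a0@(0,0):A a1@(0,4):B a2@(3,4):B a3@(0,3):B
t=4: a0@(0,1):A a1@(0,4):B a2@(3,4):B a3@(0,3):B
t=5: (unchanged — steady state)

2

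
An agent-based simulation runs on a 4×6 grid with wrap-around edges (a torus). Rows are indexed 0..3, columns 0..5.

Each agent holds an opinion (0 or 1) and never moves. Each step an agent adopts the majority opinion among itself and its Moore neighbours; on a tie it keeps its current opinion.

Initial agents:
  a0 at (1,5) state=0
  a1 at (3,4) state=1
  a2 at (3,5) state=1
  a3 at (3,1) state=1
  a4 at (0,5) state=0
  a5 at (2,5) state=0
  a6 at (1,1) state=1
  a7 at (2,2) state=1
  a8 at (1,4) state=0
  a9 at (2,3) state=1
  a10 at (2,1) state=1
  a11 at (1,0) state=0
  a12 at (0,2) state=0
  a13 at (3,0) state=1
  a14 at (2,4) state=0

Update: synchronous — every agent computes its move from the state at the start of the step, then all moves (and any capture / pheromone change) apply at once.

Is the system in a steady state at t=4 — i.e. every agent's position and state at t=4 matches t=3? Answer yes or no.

t=1: a0@(1,5):0 a1@(3,4):1 a2@(3,5):1 a3@(3,1):1 a4@(0,5):0 a5@(2,5):0 a6@(1,1):1 a7@(2,2):1 a8@(1,4):0 a9@(2,3):1 a10@(2,1):1 a11@(1,0):0 a12@(0,2):1 a13@(3,0):1 a14@(2,4):0
t=2: (unchanged — steady state)

yes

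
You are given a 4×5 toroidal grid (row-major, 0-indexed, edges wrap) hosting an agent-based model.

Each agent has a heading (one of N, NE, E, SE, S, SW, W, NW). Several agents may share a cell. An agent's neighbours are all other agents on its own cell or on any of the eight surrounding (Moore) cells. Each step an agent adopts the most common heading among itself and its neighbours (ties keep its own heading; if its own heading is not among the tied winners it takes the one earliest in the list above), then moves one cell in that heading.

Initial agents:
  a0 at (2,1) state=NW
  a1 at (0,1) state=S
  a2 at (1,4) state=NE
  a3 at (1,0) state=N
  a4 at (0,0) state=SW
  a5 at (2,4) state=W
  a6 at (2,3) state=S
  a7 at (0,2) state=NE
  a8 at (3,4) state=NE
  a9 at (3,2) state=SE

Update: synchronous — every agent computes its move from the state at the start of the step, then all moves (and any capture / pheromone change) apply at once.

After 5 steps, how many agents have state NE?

t=1: a0@(1,0):NW a1@(1,1):S a2@(0,0):NE a3@(0,0):N a4@(3,1):NE a5@(1,0):NE a6@(1,4):NE a7@(3,3):NE a8@(2,0):NE a9@(0,2):S
t=2: a0@(0,1):NE a1@(0,2):NE a2@(3,1):NE a3@(3,1):NE a4@(2,2):NE a5@(0,1):NE a6@(0,0):NE a7@(2,4):NE a8@(1,1):NE a9@(1,2):S
t=3: a0@(3,2):NE a1@(3,3):NE a2@(2,2):NE a3@(2,2):NE a4@(1,3):NE a5@(3,2):NE a6@(3,1):NE a7@(1,0):NE a8@(0,2):NE a9@(0,3):NE
t=4: a0@(2,3):NE a1@(2,4):NE a2@(1,3):NE a3@(1,3):NE a4@(0,4):NE a5@(2,3):NE a6@(2,2):NE a7@(0,1):NE a8@(3,3):NE a9@(3,4):NE
t=5: a0@(1,4):NE a1@(1,0):NE a2@(0,4):NE a3@(0,4):NE a4@(3,0):NE a5@(1,4):NE a6@(1,3):NE a7@(3,2):NE a8@(2,4):NE a9@(2,0):NE

10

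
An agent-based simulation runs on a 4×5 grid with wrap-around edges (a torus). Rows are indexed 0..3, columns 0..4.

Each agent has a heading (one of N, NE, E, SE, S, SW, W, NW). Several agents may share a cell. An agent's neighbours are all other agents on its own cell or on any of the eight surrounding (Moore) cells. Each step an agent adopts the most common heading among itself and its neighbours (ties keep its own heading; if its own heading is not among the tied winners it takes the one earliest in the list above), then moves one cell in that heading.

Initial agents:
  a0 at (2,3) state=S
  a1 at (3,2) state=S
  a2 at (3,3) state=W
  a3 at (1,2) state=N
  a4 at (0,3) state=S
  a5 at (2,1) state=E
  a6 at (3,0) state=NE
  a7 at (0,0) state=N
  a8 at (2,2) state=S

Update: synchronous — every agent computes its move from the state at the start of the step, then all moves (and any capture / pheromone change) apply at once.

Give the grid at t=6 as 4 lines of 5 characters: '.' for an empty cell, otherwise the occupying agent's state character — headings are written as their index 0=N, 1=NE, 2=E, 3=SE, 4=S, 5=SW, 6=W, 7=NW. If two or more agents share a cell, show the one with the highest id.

t=1: a0@(3,3):S a1@(0,2):S a2@(0,3):S a3@(2,2):S a4@(1,3):S a5@(3,1):S a6@(2,1):NE a7@(3,0):N a8@(3,2):S
t=2: a0@(0,3):S a1@(1,2):S a2@(1,3):S a3@(3,2):S a4@(2,3):S a5@(0,1):S a6@(3,1):S a7@(2,0):N a8@(0,2):S
t=3: a0@(1,3):S a1@(2,2):S a2@(2,3):S a3@(0,2):S a4@(3,3):S a5@(1,1):S a6@(0,1):S a7@(1,0):N a8@(1,2):S
t=4: a0@(2,3):S a1@(3,2):S a2@(3,3):S a3@(1,2):S a4@(0,3):S a5@(2,1):S a6@(1,1):S a7@(2,0):S a8@(2,2):S
t=5: a0@(3,3):S a1@(0,2):S a2@(0,3):S a3@(2,2):S a4@(1,3):S a5@(3,1):S a6@(2,1):S a7@(3,0):S a8@(3,2):S
t=6: a0@(0,3):S a1@(1,2):S a2@(1,3):S a3@(3,2):S a4@(2,3):S a5@(0,1):S a6@(3,1):S a7@(0,0):S a8@(0,2):S

4444.
..44.
...4.
.44..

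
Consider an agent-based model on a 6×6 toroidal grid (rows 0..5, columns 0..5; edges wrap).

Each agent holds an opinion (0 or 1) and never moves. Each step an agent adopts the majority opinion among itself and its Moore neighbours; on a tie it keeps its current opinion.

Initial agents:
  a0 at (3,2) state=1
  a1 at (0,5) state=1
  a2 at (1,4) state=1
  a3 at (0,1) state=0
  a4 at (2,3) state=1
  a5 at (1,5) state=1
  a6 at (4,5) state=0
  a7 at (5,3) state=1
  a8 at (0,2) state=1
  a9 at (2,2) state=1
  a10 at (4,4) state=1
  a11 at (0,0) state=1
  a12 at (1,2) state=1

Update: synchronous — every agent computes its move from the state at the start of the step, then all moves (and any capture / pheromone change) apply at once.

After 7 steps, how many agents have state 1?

t=1: a0@(3,2):1 a1@(0,5):1 a2@(1,4):1 a3@(0,1):1 a4@(2,3):1 a5@(1,5):1 a6@(4,5):0 a7@(5,3):1 a8@(0,2):1 a9@(2,2):1 a10@(4,4):1 a11@(0,0):1 a12@(1,2):1
t=2: (unchanged — steady state)

12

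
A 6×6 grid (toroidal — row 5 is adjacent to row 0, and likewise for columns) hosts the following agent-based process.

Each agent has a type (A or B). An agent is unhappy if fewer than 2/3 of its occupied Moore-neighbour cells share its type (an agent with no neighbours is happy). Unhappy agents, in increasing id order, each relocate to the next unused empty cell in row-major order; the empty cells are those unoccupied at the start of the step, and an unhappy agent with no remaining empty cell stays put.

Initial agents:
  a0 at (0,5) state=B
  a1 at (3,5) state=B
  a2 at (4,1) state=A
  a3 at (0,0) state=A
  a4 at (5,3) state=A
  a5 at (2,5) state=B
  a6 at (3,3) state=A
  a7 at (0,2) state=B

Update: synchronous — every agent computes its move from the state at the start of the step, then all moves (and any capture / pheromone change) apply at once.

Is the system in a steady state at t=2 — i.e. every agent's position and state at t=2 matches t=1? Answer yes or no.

t=1: a0@(0,1):B a1@(3,5):B a2@(4,1):A a3@(0,3):A a4@(0,4):A a5@(2,5):B a6@(3,3):A a7@(1,0):B
t=2: (unchanged — steady state)

yes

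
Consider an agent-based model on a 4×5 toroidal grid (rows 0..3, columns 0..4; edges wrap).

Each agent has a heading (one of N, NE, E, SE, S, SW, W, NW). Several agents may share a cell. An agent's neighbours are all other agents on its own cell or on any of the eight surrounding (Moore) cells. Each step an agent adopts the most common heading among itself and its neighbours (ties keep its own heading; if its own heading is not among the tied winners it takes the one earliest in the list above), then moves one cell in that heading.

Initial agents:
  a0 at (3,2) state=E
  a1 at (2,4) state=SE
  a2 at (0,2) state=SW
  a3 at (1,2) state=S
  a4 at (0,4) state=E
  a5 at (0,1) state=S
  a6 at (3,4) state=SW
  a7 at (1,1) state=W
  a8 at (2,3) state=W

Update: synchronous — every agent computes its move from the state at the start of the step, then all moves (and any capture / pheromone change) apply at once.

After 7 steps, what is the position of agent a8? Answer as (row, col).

(0, 2)

t=1: a0@(3,3):E a1@(3,0):SE a2@(1,2):S a3@(2,2):S a4@(0,0):E a5@(1,1):S a6@(0,3):SW a7@(2,1):S a8@(2,2):W
t=2: a0@(3,4):E a1@(0,1):SE a2@(2,2):S a3@(3,2):S a4@(0,1):E a5@(2,1):S a6@(1,2):SW a7@(3,1):S a8@(3,2):S
t=3: a0@(3,0):E a1@(1,1):S a2@(3,2):S a3@(0,2):S a4@(1,1):S a5@(3,1):S a6@(2,2):S a7@(0,1):S a8@(0,2):S
t=4: a0@(0,0):S a1@(2,1):S a2@(0,2):S a3@(1,2):S a4@(2,1):S a5@(0,1):S a6@(3,2):S a7@(1,1):S a8@(1,2):S
t=5: a0@(1,0):S a1@(3,1):S a2@(1,2):S a3@(2,2):S a4@(3,1):S a5@(1,1):S a6@(0,2):S a7@(2,1):S a8@(2,2):S
t=6: a0@(2,0):S a1@(0,1):S a2@(2,2):S a3@(3,2):S a4@(0,1):S a5@(2,1):S a6@(1,2):S a7@(3,1):S a8@(3,2):S
t=7: a0@(3,0):S a1@(1,1):S a2@(3,2):S a3@(0,2):S a4@(1,1):S a5@(3,1):S a6@(2,2):S a7@(0,1):S a8@(0,2):S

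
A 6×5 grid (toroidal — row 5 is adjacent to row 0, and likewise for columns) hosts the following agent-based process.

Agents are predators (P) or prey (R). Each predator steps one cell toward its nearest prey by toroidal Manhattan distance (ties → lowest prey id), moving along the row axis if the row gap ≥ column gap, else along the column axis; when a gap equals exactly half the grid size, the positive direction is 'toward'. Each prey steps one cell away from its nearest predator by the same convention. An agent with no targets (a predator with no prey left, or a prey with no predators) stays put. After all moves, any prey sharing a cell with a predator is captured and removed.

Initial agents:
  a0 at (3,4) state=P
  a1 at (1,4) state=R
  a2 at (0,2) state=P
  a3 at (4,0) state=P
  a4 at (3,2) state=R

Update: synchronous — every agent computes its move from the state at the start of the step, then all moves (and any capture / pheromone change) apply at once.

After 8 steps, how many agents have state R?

t=1: a0@(2,4):P a1@(0,4):R a2@(0,3):P a3@(4,1):P a4@(3,1):R
t=2: a0@(1,4):P a1@(0,0):R a2@(0,4):P a3@(3,1):P a4@(2,1):R
t=3: a0@(0,4):P a1@(0,1):R a2@(0,0):P a3@(2,1):P a4@(1,1):R
t=4: a0@(0,0):P a1@(0,2):R a2@(0,1):P a3@(1,1):P
t=5: a0@(0,1):P a1@(0,3):R a2@(0,2):P a3@(0,1):P
t=6: a0@(0,2):P a1@(0,4):R a2@(0,3):P a3@(0,2):P
t=7: a0@(0,3):P a1@(0,0):R a2@(0,4):P a3@(0,3):P
t=8: a0@(0,4):P a1@(0,1):R a2@(0,0):P a3@(0,4):P

1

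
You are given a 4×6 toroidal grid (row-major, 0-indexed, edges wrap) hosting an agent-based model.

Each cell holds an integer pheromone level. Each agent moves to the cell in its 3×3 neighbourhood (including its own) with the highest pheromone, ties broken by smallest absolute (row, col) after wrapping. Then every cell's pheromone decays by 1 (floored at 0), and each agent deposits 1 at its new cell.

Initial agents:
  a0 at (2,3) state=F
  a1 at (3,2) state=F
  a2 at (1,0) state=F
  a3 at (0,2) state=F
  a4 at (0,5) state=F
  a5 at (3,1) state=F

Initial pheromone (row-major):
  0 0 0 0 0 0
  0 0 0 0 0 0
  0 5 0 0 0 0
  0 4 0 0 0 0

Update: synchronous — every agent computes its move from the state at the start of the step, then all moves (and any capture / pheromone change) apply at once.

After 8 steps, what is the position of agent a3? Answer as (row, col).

t=1: a0@(1,2) a1@(2,1) a2@(2,1) a3@(3,1) a4@(0,0) a5@(2,1) | pheromone: 1 0 0 0 0 0 / 0 0 1 0 0 0 / 0 7 0 0 0 0 / 0 4 0 0 0 0
t=2: a0@(2,1) a1@(2,1) a2@(2,1) a3@(2,1) a4@(3,1) a5@(2,1) | pheromone: 0 0 0 0 0 0 / 0 0 0 0 0 0 / 0 11 0 0 0 0 / 0 4 0 0 0 0
t=3: a0@(2,1) a1@(2,1) a2@(2,1) a3@(2,1) a4@(2,1) a5@(2,1) | pheromone: 0 0 0 0 0 0 / 0 0 0 0 0 0 / 0 16 0 0 0 0 / 0 3 0 0 0 0
t=4: a0@(2,1) a1@(2,1) a2@(2,1) a3@(2,1) a4@(2,1) a5@(2,1) | pheromone: 0 0 0 0 0 0 / 0 0 0 0 0 0 / 0 21 0 0 0 0 / 0 2 0 0 0 0
t=5: a0@(2,1) a1@(2,1) a2@(2,1) a3@(2,1) a4@(2,1) a5@(2,1) | pheromone: 0 0 0 0 0 0 / 0 0 0 0 0 0 / 0 26 0 0 0 0 / 0 1 0 0 0 0
t=6: a0@(2,1) a1@(2,1) a2@(2,1) a3@(2,1) a4@(2,1) a5@(2,1) | pheromone: 0 0 0 0 0 0 / 0 0 0 0 0 0 / 0 31 0 0 0 0 / 0 0 0 0 0 0
t=7: a0@(2,1) a1@(2,1) a2@(2,1) a3@(2,1) a4@(2,1) a5@(2,1) | pheromone: 0 0 0 0 0 0 / 0 0 0 0 0 0 / 0 36 0 0 0 0 / 0 0 0 0 0 0
t=8: a0@(2,1) a1@(2,1) a2@(2,1) a3@(2,1) a4@(2,1) a5@(2,1) | pheromone: 0 0 0 0 0 0 / 0 0 0 0 0 0 / 0 41 0 0 0 0 / 0 0 0 0 0 0

(2, 1)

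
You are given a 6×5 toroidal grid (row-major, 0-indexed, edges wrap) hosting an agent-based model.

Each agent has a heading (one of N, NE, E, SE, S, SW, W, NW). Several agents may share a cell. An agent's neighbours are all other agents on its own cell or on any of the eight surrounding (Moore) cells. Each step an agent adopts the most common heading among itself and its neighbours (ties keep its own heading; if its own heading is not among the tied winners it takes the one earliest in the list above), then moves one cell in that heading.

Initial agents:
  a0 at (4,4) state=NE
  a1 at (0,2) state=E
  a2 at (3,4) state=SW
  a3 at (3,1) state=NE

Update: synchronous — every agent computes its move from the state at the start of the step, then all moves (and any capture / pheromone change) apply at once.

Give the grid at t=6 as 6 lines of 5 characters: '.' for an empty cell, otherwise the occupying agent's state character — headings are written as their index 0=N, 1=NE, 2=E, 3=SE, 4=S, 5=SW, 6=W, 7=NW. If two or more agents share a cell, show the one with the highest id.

...2.
.....
.....
..15.
1....
.....

t=1: a0@(3,0):NE a1@(0,3):E a2@(4,3):SW a3@(2,2):NE
t=2: a0@(2,1):NE a1@(0,4):E a2@(5,2):SW a3@(1,3):NE
t=3: a0@(1,2):NE a1@(0,0):E a2@(0,1):SW a3@(0,4):NE
t=4: a0@(0,3):NE a1@(0,1):E a2@(1,0):SW a3@(5,0):NE
t=5: a0@(5,4):NE a1@(0,2):E a2@(2,4):SW a3@(4,1):NE
t=6: a0@(4,0):NE a1@(0,3):E a2@(3,3):SW a3@(3,2):NE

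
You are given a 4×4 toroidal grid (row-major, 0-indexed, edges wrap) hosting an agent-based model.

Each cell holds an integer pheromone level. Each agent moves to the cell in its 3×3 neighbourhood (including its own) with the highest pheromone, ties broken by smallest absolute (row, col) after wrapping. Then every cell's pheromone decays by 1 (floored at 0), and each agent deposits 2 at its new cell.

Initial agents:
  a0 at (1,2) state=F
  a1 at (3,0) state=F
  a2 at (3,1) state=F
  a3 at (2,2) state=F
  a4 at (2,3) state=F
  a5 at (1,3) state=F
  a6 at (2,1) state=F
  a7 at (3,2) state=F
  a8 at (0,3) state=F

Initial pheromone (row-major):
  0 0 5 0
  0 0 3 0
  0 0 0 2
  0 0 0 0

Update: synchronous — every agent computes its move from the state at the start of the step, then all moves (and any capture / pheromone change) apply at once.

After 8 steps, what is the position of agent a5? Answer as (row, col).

t=1: a0@(0,2) a1@(2,3) a2@(0,2) a3@(1,2) a4@(1,2) a5@(0,2) a6@(1,2) a7@(0,2) a8@(0,2) | pheromone: 0 0 14 0 / 0 0 8 0 / 0 0 0 3 / 0 0 0 0
t=2: a0@(0,2) a1@(1,2) a2@(0,2) a3@(0,2) a4@(0,2) a5@(0,2) a6@(0,2) a7@(0,2) a8@(0,2) | pheromone: 0 0 29 0 / 0 0 9 0 / 0 0 0 2 / 0 0 0 0
t=3: a0@(0,2) a1@(0,2) a2@(0,2) a3@(0,2) a4@(0,2) a5@(0,2) a6@(0,2) a7@(0,2) a8@(0,2) | pheromone: 0 0 46 0 / 0 0 8 0 / 0 0 0 1 / 0 0 0 0
t=4: a0@(0,2) a1@(0,2) a2@(0,2) a3@(0,2) a4@(0,2) a5@(0,2) a6@(0,2) a7@(0,2) a8@(0,2) | pheromone: 0 0 63 0 / 0 0 7 0 / 0 0 0 0 / 0 0 0 0
t=5: a0@(0,2) a1@(0,2) a2@(0,2) a3@(0,2) a4@(0,2) a5@(0,2) a6@(0,2) a7@(0,2) a8@(0,2) | pheromone: 0 0 80 0 / 0 0 6 0 / 0 0 0 0 / 0 0 0 0
t=6: a0@(0,2) a1@(0,2) a2@(0,2) a3@(0,2) a4@(0,2) a5@(0,2) a6@(0,2) a7@(0,2) a8@(0,2) | pheromone: 0 0 97 0 / 0 0 5 0 / 0 0 0 0 / 0 0 0 0
t=7: a0@(0,2) a1@(0,2) a2@(0,2) a3@(0,2) a4@(0,2) a5@(0,2) a6@(0,2) a7@(0,2) a8@(0,2) | pheromone: 0 0 114 0 / 0 0 4 0 / 0 0 0 0 / 0 0 0 0
t=8: a0@(0,2) a1@(0,2) a2@(0,2) a3@(0,2) a4@(0,2) a5@(0,2) a6@(0,2) a7@(0,2) a8@(0,2) | pheromone: 0 0 131 0 / 0 0 3 0 / 0 0 0 0 / 0 0 0 0

(0, 2)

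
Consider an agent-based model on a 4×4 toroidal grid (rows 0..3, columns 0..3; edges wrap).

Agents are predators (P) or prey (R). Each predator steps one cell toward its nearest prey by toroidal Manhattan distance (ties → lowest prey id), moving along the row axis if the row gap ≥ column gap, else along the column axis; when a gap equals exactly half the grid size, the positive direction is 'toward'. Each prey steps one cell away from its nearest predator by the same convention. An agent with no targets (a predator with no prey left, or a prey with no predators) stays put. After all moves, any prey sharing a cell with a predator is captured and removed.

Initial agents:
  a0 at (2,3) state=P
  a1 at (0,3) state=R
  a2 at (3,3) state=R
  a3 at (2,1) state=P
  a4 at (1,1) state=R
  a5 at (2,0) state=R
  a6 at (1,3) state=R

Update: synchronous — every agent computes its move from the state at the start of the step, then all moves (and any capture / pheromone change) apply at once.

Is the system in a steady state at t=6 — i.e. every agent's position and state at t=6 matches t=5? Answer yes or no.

t=1: a0@(3,3):P a2@(0,3):R a3@(1,1):P a4@(0,1):R a5@(2,1):R a6@(0,3):R
t=2: a0@(0,3):P a2@(1,3):R a3@(0,1):P a4@(3,1):R a5@(3,1):R a6@(1,3):R
t=3: a0@(1,3):P a2@(2,3):R a3@(3,1):P a4@(2,1):R a5@(2,1):R a6@(2,3):R
t=4: a0@(2,3):P a2@(3,3):R a3@(2,1):P a4@(1,1):R a5@(1,1):R a6@(3,3):R
t=5: a0@(3,3):P a2@(0,3):R a3@(1,1):P a4@(0,1):R a5@(0,1):R a6@(0,3):R
t=6: a0@(0,3):P a2@(1,3):R a3@(0,1):P a4@(3,1):R a5@(3,1):R a6@(1,3):R

no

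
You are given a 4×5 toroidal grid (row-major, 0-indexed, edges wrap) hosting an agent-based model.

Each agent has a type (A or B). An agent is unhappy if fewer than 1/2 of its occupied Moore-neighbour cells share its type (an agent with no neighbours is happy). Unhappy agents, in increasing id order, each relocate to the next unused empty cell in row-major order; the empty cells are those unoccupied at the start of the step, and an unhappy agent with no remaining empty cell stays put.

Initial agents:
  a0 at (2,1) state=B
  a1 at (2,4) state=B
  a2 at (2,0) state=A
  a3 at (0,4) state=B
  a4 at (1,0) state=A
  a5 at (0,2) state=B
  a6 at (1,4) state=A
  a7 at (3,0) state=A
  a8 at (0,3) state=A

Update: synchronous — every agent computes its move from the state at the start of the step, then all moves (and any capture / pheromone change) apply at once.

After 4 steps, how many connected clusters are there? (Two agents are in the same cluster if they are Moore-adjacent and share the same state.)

t=1: a0@(0,0):B a1@(0,1):B a2@(2,0):A a3@(1,1):B a4@(1,2):A a5@(1,3):B a6@(1,4):A a7@(2,2):A a8@(2,3):A
t=2: a0@(0,0):B a1@(0,1):B a2@(2,0):A a3@(0,2):B a4@(0,3):A a5@(0,4):B a6@(1,4):A a7@(2,2):A a8@(2,3):A
t=3: a0@(0,0):B a1@(0,1):B a2@(2,0):A a3@(0,2):B a4@(1,0):A a5@(1,1):B a6@(1,4):A a7@(2,2):A a8@(2,3):A
t=4: a0@(0,0):B a1@(0,1):B a2@(2,0):A a3@(0,2):B a4@(0,3):A a5@(1,1):B a6@(1,4):A a7@(2,2):A a8@(2,3):A

2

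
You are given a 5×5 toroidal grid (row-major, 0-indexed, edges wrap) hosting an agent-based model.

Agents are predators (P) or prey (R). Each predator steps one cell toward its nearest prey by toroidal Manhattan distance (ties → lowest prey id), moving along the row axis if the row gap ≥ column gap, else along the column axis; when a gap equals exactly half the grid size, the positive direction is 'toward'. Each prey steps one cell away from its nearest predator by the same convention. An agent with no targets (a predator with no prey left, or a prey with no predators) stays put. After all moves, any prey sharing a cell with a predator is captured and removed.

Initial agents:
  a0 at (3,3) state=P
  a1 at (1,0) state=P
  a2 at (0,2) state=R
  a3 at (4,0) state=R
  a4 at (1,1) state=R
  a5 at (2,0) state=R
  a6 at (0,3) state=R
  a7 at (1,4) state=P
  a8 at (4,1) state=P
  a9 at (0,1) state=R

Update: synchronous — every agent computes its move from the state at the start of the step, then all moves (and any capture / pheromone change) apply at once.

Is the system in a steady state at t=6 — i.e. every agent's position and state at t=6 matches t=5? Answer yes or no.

no

t=1: a0@(4,3):P a1@(1,1):P a2@(1,2):R a3@(4,4):R a4@(1,2):R a5@(3,0):R a6@(1,3):R a7@(1,0):P a8@(4,0):P
t=2: a0@(4,4):P a1@(1,2):P a2@(1,3):R a3@(4,0):R a4@(1,3):R a5@(2,0):R a6@(2,3):R a7@(1,1):P a8@(4,4):P
t=3: a0@(4,0):P a1@(1,3):P a2@(1,4):R a3@(4,1):R a4@(1,4):R a5@(3,0):R a6@(3,3):R a7@(1,2):P a8@(4,0):P
t=4: a0@(4,1):P a1@(1,4):P a2@(1,0):R a3@(4,2):R a4@(1,0):R a5@(2,0):R a6@(4,3):R a7@(1,3):P a8@(4,1):P
t=5: a0@(4,2):P a1@(1,0):P a2@(1,1):R a3@(4,3):R a4@(1,1):R a5@(3,0):R a6@(4,4):R a7@(1,4):P a8@(4,2):P
t=6: a0@(4,3):P a1@(1,1):P a2@(1,2):R a3@(4,4):R a4@(1,2):R a5@(4,0):R a6@(4,0):R a7@(1,0):P a8@(4,3):P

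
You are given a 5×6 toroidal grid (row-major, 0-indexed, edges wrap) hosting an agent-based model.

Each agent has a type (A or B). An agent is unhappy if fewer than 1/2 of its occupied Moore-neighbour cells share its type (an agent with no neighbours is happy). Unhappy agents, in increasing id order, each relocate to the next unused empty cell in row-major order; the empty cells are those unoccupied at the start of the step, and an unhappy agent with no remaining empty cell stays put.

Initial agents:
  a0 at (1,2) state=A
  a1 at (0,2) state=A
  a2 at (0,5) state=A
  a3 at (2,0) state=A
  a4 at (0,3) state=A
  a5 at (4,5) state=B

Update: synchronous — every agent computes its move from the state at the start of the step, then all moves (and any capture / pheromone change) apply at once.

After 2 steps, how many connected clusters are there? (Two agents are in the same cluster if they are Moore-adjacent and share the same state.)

t=1: a0@(1,2):A a1@(0,2):A a2@(0,0):A a3@(2,0):A a4@(0,3):A a5@(0,1):B
t=2: a0@(1,2):A a1@(0,2):A a2@(0,4):A a3@(2,0):A a4@(0,3):A a5@(0,5):B

3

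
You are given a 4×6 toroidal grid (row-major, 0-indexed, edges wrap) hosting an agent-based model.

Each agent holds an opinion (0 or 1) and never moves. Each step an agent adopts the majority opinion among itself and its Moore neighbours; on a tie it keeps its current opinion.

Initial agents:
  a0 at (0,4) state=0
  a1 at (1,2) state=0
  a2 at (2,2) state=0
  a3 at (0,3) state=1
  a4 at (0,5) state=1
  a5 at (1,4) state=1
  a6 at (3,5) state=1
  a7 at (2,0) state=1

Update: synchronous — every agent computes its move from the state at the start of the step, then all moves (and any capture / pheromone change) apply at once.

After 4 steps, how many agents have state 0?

2

t=1: a0@(0,4):1 a1@(1,2):0 a2@(2,2):0 a3@(0,3):1 a4@(0,5):1 a5@(1,4):1 a6@(3,5):1 a7@(2,0):1
t=2: (unchanged — steady state)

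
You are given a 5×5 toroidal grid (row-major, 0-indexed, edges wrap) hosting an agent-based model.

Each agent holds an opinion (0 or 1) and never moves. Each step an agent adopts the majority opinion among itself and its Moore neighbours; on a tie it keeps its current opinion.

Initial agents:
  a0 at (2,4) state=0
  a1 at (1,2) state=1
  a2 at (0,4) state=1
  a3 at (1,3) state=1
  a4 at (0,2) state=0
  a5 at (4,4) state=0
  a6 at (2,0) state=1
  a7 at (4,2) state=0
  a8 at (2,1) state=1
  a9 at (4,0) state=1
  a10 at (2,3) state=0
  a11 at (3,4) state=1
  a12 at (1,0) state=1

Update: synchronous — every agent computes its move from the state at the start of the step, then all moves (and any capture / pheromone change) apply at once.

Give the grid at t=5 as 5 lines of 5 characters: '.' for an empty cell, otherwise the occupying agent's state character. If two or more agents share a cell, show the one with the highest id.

..0.1
1.11.
11.11
....1
1.0.1

t=1: a0@(2,4):1 a1@(1,2):1 a2@(0,4):1 a3@(1,3):1 a4@(0,2):0 a5@(4,4):1 a6@(2,0):1 a7@(4,2):0 a8@(2,1):1 a9@(4,0):1 a10@(2,3):1 a11@(3,4):1 a12@(1,0):1
t=2: (unchanged — steady state)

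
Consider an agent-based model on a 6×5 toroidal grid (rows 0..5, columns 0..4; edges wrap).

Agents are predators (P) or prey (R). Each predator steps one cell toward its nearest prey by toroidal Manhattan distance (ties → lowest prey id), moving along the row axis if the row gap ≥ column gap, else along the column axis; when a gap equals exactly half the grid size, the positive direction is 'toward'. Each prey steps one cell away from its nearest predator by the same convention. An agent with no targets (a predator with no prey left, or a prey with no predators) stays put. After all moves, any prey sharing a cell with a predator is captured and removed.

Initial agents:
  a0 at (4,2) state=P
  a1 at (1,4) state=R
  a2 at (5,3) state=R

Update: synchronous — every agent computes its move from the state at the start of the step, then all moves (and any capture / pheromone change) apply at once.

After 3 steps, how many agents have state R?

t=1: a0@(5,2):P a1@(0,4):R a2@(0,3):R
t=2: a0@(0,2):P a1@(0,0):R a2@(1,3):R
t=3: a0@(0,1):P a1@(0,4):R a2@(2,3):R

2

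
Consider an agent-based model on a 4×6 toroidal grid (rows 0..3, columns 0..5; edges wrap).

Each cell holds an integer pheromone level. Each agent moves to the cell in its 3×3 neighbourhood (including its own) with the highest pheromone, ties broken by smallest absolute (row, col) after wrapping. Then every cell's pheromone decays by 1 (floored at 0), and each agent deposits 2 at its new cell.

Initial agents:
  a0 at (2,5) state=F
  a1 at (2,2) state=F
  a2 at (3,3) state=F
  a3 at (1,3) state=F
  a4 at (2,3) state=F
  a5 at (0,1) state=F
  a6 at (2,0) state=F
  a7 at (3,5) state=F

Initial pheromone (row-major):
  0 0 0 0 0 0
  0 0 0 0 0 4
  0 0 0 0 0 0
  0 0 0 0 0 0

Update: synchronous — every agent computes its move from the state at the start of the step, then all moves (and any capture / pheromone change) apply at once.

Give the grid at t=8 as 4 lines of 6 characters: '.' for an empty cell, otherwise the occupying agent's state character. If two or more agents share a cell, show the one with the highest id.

..F...
.....F
......
......

t=1: a0@(1,5) a1@(1,1) a2@(0,2) a3@(0,2) a4@(1,2) a5@(0,0) a6@(1,5) a7@(0,0) | pheromone: 4 0 4 0 0 0 / 0 2 2 0 0 7 / 0 0 0 0 0 0 / 0 0 0 0 0 0
t=2: a0@(1,5) a1@(0,0) a2@(0,2) a3@(0,2) a4@(0,2) a5@(1,5) a6@(1,5) a7@(1,5) | pheromone: 5 0 9 0 0 0 / 0 1 1 0 0 14 / 0 0 0 0 0 0 / 0 0 0 0 0 0
t=3: a0@(1,5) a1@(1,5) a2@(0,2) a3@(0,2) a4@(0,2) a5@(1,5) a6@(1,5) a7@(1,5) | pheromone: 4 0 14 0 0 0 / 0 0 0 0 0 23 / 0 0 0 0 0 0 / 0 0 0 0 0 0
t=4: a0@(1,5) a1@(1,5) a2@(0,2) a3@(0,2) a4@(0,2) a5@(1,5) a6@(1,5) a7@(1,5) | pheromone: 3 0 19 0 0 0 / 0 0 0 0 0 32 / 0 0 0 0 0 0 / 0 0 0 0 0 0
t=5: a0@(1,5) a1@(1,5) a2@(0,2) a3@(0,2) a4@(0,2) a5@(1,5) a6@(1,5) a7@(1,5) | pheromone: 2 0 24 0 0 0 / 0 0 0 0 0 41 / 0 0 0 0 0 0 / 0 0 0 0 0 0
t=6: a0@(1,5) a1@(1,5) a2@(0,2) a3@(0,2) a4@(0,2) a5@(1,5) a6@(1,5) a7@(1,5) | pheromone: 1 0 29 0 0 0 / 0 0 0 0 0 50 / 0 0 0 0 0 0 / 0 0 0 0 0 0
t=7: a0@(1,5) a1@(1,5) a2@(0,2) a3@(0,2) a4@(0,2) a5@(1,5) a6@(1,5) a7@(1,5) | pheromone: 0 0 34 0 0 0 / 0 0 0 0 0 59 / 0 0 0 0 0 0 / 0 0 0 0 0 0
t=8: a0@(1,5) a1@(1,5) a2@(0,2) a3@(0,2) a4@(0,2) a5@(1,5) a6@(1,5) a7@(1,5) | pheromone: 0 0 39 0 0 0 / 0 0 0 0 0 68 / 0 0 0 0 0 0 / 0 0 0 0 0 0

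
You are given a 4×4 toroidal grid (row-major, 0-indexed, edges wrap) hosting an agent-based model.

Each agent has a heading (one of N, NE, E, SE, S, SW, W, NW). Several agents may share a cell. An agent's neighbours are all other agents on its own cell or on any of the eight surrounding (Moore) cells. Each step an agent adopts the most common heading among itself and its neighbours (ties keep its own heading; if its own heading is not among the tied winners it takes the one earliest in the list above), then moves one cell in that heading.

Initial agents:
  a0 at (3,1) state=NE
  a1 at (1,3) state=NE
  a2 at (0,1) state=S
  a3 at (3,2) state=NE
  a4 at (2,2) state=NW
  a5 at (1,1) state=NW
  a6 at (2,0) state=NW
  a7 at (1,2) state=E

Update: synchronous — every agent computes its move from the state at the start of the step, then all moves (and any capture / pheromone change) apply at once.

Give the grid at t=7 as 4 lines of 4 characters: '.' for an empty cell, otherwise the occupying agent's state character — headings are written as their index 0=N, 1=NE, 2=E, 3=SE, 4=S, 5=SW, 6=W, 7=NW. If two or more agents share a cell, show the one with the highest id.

t=1: a0@(2,2):NE a1@(0,2):NW a2@(3,2):NE a3@(2,3):NE a4@(1,3):NE a5@(0,0):NW a6@(1,3):NW a7@(0,1):NW
t=2: a0@(1,3):NE a1@(3,1):NW a2@(2,3):NE a3@(1,0):NE a4@(0,0):NE a5@(3,3):NW a6@(0,2):NW a7@(3,0):NW
t=3: a0@(0,0):NE a1@(2,0):NW a2@(1,0):NE a3@(0,1):NE a4@(3,1):NE a5@(2,2):NW a6@(3,1):NW a7@(2,3):NW
t=4: a0@(3,1):NE a1@(1,3):NW a2@(0,1):NE a3@(3,2):NE a4@(2,2):NE a5@(1,1):NW a6@(2,0):NW a7@(1,2):NW
t=5: a0@(2,2):NE a1@(0,2):NW a2@(3,2):NE a3@(2,3):NE a4@(1,3):NE a5@(0,0):NW a6@(1,3):NW a7@(0,1):NW
t=6: a0@(1,3):NE a1@(3,1):NW a2@(2,3):NE a3@(1,0):NE a4@(0,0):NE a5@(3,3):NW a6@(0,2):NW a7@(3,0):NW
t=7: a0@(0,0):NE a1@(2,0):NW a2@(1,0):NE a3@(0,1):NE a4@(3,1):NE a5@(2,2):NW a6@(3,1):NW a7@(2,3):NW

11..
1...
7.77
.7..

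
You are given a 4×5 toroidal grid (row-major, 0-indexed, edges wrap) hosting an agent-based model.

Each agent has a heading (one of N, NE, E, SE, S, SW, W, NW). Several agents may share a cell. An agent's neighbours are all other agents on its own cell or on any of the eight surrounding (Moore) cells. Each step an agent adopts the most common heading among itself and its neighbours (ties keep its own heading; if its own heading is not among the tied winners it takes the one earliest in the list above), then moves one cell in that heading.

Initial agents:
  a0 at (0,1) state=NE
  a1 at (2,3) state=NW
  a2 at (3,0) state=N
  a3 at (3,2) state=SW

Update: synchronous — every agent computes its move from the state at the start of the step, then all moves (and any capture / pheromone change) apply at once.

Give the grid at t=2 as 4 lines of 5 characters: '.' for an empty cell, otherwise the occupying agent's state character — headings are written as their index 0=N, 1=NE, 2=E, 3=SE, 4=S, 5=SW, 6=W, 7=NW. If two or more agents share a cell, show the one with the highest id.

.7...
5....
...1.
.....

t=1: a0@(3,2):NE a1@(1,2):NW a2@(2,0):N a3@(0,1):SW
t=2: a0@(2,3):NE a1@(0,1):NW a2@(1,0):N a3@(1,0):SW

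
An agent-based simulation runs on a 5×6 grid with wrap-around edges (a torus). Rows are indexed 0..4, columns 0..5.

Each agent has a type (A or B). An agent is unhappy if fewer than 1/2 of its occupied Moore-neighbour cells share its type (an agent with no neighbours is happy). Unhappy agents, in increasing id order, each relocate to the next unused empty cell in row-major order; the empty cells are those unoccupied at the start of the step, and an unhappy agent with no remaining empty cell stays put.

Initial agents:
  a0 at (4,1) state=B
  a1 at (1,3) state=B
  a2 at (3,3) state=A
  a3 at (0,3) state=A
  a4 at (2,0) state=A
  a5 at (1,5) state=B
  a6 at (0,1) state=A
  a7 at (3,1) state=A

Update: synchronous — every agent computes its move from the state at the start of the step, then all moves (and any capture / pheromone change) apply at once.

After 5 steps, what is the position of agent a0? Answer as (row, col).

t=1: a0@(0,0):B a1@(0,2):B a2@(3,3):A a3@(0,4):A a4@(2,0):A a5@(0,5):B a6@(1,0):A a7@(3,1):A
t=2: a0@(0,0):B a1@(0,2):B a2@(3,3):A a3@(0,1):A a4@(2,0):A a5@(0,3):B a6@(1,1):A a7@(3,1):A
t=3: a0@(0,4):B a1@(0,5):B a2@(3,3):A a3@(1,0):A a4@(2,0):A a5@(0,3):B a6@(1,1):A a7@(3,1):A
t=4: (unchanged — steady state)

(0, 4)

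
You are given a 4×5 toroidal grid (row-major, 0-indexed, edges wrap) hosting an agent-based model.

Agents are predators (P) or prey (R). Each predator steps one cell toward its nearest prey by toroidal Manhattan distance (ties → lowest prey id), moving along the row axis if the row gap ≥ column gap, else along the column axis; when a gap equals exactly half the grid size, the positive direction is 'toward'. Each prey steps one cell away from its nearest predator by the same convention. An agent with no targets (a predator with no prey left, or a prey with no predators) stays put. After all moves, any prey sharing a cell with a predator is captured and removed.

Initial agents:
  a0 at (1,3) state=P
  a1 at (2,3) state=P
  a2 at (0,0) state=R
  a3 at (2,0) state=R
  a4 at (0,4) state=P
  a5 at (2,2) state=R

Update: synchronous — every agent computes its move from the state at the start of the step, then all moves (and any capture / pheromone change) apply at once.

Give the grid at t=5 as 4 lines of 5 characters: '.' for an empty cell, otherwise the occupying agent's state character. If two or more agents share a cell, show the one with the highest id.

t=1: a0@(2,3):P a1@(2,2):P a2@(0,1):R a3@(2,1):R a4@(0,0):P a5@(2,1):R
t=2: a0@(2,2):P a1@(2,1):P a2@(0,2):R a3@(2,0):R a4@(0,1):P a5@(2,0):R
t=3: a0@(3,2):P a1@(2,0):P a2@(0,3):R a3@(2,4):R a4@(0,2):P a5@(2,4):R
t=4: a0@(0,2):P a1@(2,4):P a2@(0,4):R a3@(2,3):R a4@(0,3):P a5@(2,3):R
t=5: a0@(0,3):P a1@(2,3):P a2@(0,0):R a3@(2,2):R a4@(0,4):P a5@(2,2):R

R..PP
.....
..RP.
.....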